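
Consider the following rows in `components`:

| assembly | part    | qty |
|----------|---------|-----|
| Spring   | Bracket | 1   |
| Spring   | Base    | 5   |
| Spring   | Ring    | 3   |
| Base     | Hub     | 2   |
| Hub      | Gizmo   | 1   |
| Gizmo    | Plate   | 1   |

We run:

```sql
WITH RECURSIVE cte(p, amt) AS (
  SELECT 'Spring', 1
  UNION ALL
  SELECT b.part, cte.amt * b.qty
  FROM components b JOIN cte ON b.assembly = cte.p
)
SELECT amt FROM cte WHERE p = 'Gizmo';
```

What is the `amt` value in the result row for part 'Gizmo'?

Base: (Spring, amt=1).
Iteration 1: components of {Spring} -> Base = 1*5 = 5, Bracket = 1*1 = 1, Ring = 1*3 = 3.
Iteration 2: components of {Base,Bracket,Ring} -> Hub = 5*2 = 10.
Iteration 3: components of {Hub} -> Gizmo = 10*1 = 10.
Iteration 4: components of {Gizmo} -> Plate = 10*1 = 10.
Iteration 5: no further components; recursion stops.

10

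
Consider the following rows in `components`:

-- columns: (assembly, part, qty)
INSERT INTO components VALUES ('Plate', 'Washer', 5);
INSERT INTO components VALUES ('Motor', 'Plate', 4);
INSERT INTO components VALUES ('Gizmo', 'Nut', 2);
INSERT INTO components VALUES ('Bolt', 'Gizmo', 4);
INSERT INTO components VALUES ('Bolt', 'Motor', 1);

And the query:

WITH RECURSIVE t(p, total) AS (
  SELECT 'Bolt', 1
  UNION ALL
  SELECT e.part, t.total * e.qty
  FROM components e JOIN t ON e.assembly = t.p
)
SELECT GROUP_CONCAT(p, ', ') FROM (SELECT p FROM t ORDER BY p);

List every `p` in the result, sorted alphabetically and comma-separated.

Bolt, Gizmo, Motor, Nut, Plate, Washer

Base: (Bolt, total=1).
Iteration 1: components of {Bolt} -> Gizmo = 1*4 = 4, Motor = 1*1 = 1.
Iteration 2: components of {Gizmo,Motor} -> Nut = 4*2 = 8, Plate = 1*4 = 4.
Iteration 3: components of {Nut,Plate} -> Washer = 4*5 = 20.
Iteration 4: no further components; recursion stops.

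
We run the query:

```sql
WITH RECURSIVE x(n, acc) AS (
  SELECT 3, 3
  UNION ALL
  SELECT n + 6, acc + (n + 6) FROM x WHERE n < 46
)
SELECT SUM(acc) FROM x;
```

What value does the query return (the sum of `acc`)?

855

Base: n=3, acc=3.
Iteration 1: 3 < 46 holds -> n = 3 + 6 = 9, acc = 3 + 9 = 12.
Iteration 2: 9 < 46 holds -> n = 9 + 6 = 15, acc = 12 + 15 = 27.
Iteration 3: 15 < 46 holds -> n = 15 + 6 = 21, acc = 27 + 21 = 48.
Iteration 4: 21 < 46 holds -> n = 21 + 6 = 27, acc = 48 + 27 = 75.
Iteration 5: 27 < 46 holds -> n = 27 + 6 = 33, acc = 75 + 33 = 108.
Iteration 6: 33 < 46 holds -> n = 33 + 6 = 39, acc = 108 + 39 = 147.
Iteration 7: 39 < 46 holds -> n = 39 + 6 = 45, acc = 147 + 45 = 192.
Iteration 8: 45 < 46 holds -> n = 45 + 6 = 51, acc = 192 + 51 = 243.
Iteration 9: 51 < 46 fails; recursion stops.
SUM(acc) = 3 + 12 + 27 + 48 + 75 + 108 + 147 + 192 + 243 = 855.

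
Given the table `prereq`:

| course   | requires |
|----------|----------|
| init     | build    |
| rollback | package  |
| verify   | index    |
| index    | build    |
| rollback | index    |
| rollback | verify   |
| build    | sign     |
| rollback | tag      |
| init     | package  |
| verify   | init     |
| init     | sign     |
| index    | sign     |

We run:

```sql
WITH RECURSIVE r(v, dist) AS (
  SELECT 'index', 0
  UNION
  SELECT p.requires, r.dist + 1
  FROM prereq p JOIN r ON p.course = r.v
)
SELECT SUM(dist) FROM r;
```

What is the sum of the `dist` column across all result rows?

4

Base: (index, dist=0).
Iteration 1: edges from {index} -> (build, dist=1), (sign, dist=1).
Iteration 2: edges from {build,sign} -> (sign, dist=2).
Iteration 3: no outgoing edges from {sign}; recursion stops.
SUM(dist) = 0 + 1 + 1 + 2 = 4.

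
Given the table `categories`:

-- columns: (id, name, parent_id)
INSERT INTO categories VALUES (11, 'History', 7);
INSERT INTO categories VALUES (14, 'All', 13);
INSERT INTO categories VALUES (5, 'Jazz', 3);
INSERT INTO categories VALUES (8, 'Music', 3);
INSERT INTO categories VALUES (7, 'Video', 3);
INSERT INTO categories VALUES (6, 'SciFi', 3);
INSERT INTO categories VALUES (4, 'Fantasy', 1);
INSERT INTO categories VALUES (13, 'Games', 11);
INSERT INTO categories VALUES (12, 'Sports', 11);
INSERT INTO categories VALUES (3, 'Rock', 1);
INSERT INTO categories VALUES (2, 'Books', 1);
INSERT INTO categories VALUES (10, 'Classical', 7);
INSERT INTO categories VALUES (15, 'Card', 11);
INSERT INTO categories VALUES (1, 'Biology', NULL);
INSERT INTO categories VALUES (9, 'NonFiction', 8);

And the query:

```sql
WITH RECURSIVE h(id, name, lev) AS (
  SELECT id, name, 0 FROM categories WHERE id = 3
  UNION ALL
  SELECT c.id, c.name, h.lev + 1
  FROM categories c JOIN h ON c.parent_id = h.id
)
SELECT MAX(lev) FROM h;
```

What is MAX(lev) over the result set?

4

Base: id=3 (Rock) at lev 0.
Iteration 1: rows with parent_id in {3} -> Jazz (id 5, lev 1), SciFi (id 6, lev 1), Video (id 7, lev 1), Music (id 8, lev 1).
Iteration 2: rows with parent_id in {5,6,7,8} -> NonFiction (id 9, lev 2), Classical (id 10, lev 2), History (id 11, lev 2).
Iteration 3: rows with parent_id in {9,10,11} -> Sports (id 12, lev 3), Games (id 13, lev 3), Card (id 15, lev 3).
Iteration 4: rows with parent_id in {12,13,15} -> All (id 14, lev 4).
Iteration 5: no rows with parent_id in {14}; recursion stops.
lev values: 0, 1, 1, 1, 1, 2, 2, 2, 3, 3, 3, 4; the maximum is 4.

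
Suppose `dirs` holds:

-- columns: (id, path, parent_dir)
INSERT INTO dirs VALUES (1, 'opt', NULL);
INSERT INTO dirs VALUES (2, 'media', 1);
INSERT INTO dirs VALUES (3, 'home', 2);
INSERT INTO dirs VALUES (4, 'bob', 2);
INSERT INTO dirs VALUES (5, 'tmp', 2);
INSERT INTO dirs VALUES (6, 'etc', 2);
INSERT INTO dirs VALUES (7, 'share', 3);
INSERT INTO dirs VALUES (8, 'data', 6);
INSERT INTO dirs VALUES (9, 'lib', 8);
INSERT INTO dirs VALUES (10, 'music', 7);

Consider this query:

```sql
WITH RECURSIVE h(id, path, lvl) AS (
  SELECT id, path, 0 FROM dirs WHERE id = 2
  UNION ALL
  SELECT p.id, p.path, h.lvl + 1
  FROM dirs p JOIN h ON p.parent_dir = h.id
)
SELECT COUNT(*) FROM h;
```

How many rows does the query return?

9

Base: id=2 (media) at lvl 0.
Iteration 1: rows with parent_dir in {2} -> home (id 3, lvl 1), bob (id 4, lvl 1), tmp (id 5, lvl 1), etc (id 6, lvl 1).
Iteration 2: rows with parent_dir in {3,4,5,6} -> share (id 7, lvl 2), data (id 8, lvl 2).
Iteration 3: rows with parent_dir in {7,8} -> lib (id 9, lvl 3), music (id 10, lvl 3).
Iteration 4: no rows with parent_dir in {9,10}; recursion stops.
Total rows emitted: 9.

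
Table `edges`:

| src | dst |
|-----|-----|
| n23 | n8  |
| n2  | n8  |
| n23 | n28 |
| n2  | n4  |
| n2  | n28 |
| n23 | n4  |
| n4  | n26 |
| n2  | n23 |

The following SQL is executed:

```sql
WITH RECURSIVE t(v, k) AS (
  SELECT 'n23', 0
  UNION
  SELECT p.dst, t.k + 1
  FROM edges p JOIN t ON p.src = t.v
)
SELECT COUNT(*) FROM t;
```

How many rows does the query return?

Base: (n23, k=0).
Iteration 1: edges from {n23} -> (n28, k=1), (n4, k=1), (n8, k=1).
Iteration 2: edges from {n28,n4,n8} -> (n26, k=2).
Iteration 3: no outgoing edges from {n26}; recursion stops.
Total rows emitted: 5.

5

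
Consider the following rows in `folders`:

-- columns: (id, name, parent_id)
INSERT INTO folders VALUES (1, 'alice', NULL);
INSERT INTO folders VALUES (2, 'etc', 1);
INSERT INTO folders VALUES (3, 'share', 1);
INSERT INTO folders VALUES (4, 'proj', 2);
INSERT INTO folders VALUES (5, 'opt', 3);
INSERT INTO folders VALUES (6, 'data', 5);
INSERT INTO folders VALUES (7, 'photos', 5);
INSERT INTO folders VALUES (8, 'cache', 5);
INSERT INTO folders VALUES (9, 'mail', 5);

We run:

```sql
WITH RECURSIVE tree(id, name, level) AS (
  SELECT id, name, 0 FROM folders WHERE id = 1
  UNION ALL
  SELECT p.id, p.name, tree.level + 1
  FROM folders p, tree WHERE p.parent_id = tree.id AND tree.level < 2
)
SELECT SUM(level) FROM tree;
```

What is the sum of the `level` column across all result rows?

6

Base: id=1 (alice) at level 0.
Iteration 1: rows with parent_id in {1} -> etc (id 2, level 1), share (id 3, level 1).
Iteration 2: rows with parent_id in {2,3} -> proj (id 4, level 2), opt (id 5, level 2).
Iteration 3: level < 2 fails for all current rows; recursion stops.
SUM(level) = 0 + 1 + 1 + 2 + 2 = 6.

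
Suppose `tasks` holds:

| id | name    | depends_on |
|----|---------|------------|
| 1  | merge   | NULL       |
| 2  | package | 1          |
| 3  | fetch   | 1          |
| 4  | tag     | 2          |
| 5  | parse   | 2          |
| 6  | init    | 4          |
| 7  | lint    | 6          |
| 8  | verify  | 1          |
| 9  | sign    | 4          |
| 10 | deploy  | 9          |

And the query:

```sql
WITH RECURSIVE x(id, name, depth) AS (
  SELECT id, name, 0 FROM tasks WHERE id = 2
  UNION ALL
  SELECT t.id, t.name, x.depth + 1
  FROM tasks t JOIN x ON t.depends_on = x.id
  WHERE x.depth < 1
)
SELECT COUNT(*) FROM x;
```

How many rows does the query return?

3

Base: id=2 (package) at depth 0.
Iteration 1: rows with depends_on in {2} -> tag (id 4, depth 1), parse (id 5, depth 1).
Iteration 2: depth < 1 fails for all current rows; recursion stops.
Total rows emitted: 3.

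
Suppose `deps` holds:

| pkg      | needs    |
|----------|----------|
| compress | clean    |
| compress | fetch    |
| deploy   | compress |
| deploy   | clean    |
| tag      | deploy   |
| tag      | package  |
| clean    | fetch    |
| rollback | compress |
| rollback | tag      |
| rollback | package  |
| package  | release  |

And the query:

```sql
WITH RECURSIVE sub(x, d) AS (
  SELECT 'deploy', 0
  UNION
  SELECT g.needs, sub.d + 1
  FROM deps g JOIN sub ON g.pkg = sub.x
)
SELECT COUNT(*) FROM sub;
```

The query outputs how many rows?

6

Base: (deploy, d=0).
Iteration 1: edges from {deploy} -> (clean, d=1), (compress, d=1).
Iteration 2: edges from {clean,compress} -> (clean, d=2), (fetch, d=2). [UNION drops 1 duplicate row(s)]
Iteration 3: edges from {clean,fetch} -> (fetch, d=3).
Iteration 4: no outgoing edges from {fetch}; recursion stops.
Total rows emitted: 6.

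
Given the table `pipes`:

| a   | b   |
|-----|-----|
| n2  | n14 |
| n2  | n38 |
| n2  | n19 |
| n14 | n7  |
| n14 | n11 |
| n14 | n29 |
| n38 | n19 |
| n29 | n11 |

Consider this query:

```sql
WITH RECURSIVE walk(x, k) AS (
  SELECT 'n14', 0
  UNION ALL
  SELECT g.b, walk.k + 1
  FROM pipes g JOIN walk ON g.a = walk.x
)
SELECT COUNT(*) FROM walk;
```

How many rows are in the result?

5

Base: (n14, k=0).
Iteration 1: edges from {n14} -> (n11, k=1), (n29, k=1), (n7, k=1).
Iteration 2: edges from {n11,n29,n7} -> (n11, k=2).
Iteration 3: no outgoing edges from {n11}; recursion stops.
Total rows emitted: 5.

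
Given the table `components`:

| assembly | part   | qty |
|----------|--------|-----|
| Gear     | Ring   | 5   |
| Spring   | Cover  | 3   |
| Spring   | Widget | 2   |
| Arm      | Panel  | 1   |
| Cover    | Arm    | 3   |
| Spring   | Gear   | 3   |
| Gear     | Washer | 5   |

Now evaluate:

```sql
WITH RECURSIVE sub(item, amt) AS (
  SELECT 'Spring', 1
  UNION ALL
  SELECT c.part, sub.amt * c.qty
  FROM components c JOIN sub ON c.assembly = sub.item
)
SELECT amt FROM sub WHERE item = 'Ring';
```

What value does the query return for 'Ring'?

Base: (Spring, amt=1).
Iteration 1: components of {Spring} -> Cover = 1*3 = 3, Gear = 1*3 = 3, Widget = 1*2 = 2.
Iteration 2: components of {Cover,Gear,Widget} -> Arm = 3*3 = 9, Ring = 3*5 = 15, Washer = 3*5 = 15.
Iteration 3: components of {Arm,Ring,Washer} -> Panel = 9*1 = 9.
Iteration 4: no further components; recursion stops.

15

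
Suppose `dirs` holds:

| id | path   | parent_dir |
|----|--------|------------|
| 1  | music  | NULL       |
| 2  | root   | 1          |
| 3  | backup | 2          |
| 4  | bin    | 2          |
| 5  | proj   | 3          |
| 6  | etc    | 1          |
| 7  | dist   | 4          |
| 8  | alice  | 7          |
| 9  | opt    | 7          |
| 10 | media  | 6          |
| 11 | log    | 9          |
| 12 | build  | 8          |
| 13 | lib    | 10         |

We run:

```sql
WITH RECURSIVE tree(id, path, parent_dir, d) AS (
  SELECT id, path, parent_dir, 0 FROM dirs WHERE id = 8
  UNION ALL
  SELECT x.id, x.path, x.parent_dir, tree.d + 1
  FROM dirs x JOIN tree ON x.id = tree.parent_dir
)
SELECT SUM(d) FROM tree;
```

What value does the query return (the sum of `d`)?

Base: id=8 (alice), parent_dir=7, d 0.
Iteration 1: join on id=7 -> dist (id 7, parent_dir=4, d 1).
Iteration 2: join on id=4 -> bin (id 4, parent_dir=2, d 2).
Iteration 3: join on id=2 -> root (id 2, parent_dir=1, d 3).
Iteration 4: join on id=1 -> music (id 1, parent_dir=NULL, d 4).
Iteration 5: parent_dir is NULL; no match; recursion stops.
SUM(d) = 0 + 1 + 2 + 3 + 4 = 10.

10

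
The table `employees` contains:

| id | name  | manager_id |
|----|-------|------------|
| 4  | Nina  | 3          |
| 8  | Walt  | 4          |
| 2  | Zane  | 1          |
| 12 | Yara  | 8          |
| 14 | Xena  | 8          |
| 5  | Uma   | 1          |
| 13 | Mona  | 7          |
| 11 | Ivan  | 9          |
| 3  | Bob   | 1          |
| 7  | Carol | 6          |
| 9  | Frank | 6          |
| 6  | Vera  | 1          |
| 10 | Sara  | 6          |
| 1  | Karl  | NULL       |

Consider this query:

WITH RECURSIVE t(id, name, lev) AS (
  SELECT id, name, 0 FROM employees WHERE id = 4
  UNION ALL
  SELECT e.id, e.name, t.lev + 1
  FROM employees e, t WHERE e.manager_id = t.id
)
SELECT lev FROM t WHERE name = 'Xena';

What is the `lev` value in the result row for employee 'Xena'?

2

Base: id=4 (Nina) at lev 0.
Iteration 1: rows with manager_id in {4} -> Walt (id 8, lev 1).
Iteration 2: rows with manager_id in {8} -> Yara (id 12, lev 2), Xena (id 14, lev 2).
Iteration 3: no rows with manager_id in {12,14}; recursion stops.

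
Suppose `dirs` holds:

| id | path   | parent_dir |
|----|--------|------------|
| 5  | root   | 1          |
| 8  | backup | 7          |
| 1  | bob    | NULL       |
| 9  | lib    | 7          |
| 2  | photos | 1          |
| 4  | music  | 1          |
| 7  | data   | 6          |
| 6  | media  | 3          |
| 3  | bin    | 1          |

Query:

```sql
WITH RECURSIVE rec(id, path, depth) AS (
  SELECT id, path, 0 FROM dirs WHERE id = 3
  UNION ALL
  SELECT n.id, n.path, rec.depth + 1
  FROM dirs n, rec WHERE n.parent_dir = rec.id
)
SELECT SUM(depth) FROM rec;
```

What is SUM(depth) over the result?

Base: id=3 (bin) at depth 0.
Iteration 1: rows with parent_dir in {3} -> media (id 6, depth 1).
Iteration 2: rows with parent_dir in {6} -> data (id 7, depth 2).
Iteration 3: rows with parent_dir in {7} -> backup (id 8, depth 3), lib (id 9, depth 3).
Iteration 4: no rows with parent_dir in {8,9}; recursion stops.
SUM(depth) = 0 + 1 + 2 + 3 + 3 = 9.

9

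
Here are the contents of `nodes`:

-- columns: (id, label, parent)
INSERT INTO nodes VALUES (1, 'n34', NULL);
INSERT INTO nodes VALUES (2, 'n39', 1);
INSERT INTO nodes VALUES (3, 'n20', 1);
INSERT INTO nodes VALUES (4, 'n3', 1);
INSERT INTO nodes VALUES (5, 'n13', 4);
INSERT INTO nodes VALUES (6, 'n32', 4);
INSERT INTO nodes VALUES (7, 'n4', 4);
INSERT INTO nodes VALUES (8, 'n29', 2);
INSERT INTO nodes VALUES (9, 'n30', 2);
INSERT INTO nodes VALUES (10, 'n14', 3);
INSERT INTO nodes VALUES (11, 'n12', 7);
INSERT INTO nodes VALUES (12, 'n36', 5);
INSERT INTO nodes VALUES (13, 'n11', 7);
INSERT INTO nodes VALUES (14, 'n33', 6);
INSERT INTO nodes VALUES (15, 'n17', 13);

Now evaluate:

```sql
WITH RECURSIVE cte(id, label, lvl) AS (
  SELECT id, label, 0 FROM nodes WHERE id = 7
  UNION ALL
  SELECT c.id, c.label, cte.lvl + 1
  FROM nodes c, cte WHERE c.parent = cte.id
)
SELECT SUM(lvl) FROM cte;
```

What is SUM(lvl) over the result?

Base: id=7 (n4) at lvl 0.
Iteration 1: rows with parent in {7} -> n12 (id 11, lvl 1), n11 (id 13, lvl 1).
Iteration 2: rows with parent in {11,13} -> n17 (id 15, lvl 2).
Iteration 3: no rows with parent in {15}; recursion stops.
SUM(lvl) = 0 + 1 + 1 + 2 = 4.

4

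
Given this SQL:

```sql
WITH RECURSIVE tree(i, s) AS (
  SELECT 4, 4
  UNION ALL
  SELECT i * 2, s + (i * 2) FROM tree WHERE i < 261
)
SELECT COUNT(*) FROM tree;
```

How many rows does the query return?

8

Base: i=4, s=4.
Iteration 1: 4 < 261 holds -> i = 4 * 2 = 8, s = 4 + 8 = 12.
Iteration 2: 8 < 261 holds -> i = 8 * 2 = 16, s = 12 + 16 = 28.
Iteration 3: 16 < 261 holds -> i = 16 * 2 = 32, s = 28 + 32 = 60.
Iteration 4: 32 < 261 holds -> i = 32 * 2 = 64, s = 60 + 64 = 124.
Iteration 5: 64 < 261 holds -> i = 64 * 2 = 128, s = 124 + 128 = 252.
Iteration 6: 128 < 261 holds -> i = 128 * 2 = 256, s = 252 + 256 = 508.
Iteration 7: 256 < 261 holds -> i = 256 * 2 = 512, s = 508 + 512 = 1020.
Iteration 8: 512 < 261 fails; recursion stops.
Total rows emitted: 8.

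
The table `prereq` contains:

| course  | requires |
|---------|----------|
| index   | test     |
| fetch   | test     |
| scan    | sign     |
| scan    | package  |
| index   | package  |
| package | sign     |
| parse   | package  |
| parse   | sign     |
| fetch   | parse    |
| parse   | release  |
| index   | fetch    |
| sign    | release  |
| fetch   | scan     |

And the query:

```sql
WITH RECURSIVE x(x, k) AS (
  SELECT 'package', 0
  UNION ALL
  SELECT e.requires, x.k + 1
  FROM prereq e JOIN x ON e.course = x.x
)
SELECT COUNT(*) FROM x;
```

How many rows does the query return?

3

Base: (package, k=0).
Iteration 1: edges from {package} -> (sign, k=1).
Iteration 2: edges from {sign} -> (release, k=2).
Iteration 3: no outgoing edges from {release}; recursion stops.
Total rows emitted: 3.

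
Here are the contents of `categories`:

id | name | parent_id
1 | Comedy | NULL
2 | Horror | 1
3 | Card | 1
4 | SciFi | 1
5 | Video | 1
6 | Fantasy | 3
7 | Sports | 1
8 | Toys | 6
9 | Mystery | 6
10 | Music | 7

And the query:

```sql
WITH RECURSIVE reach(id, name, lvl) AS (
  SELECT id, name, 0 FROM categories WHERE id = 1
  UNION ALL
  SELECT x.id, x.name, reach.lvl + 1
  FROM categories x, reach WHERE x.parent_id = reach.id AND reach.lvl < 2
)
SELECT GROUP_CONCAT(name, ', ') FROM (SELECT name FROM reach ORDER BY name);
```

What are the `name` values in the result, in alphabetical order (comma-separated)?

Card, Comedy, Fantasy, Horror, Music, SciFi, Sports, Video

Base: id=1 (Comedy) at lvl 0.
Iteration 1: rows with parent_id in {1} -> Horror (id 2, lvl 1), Card (id 3, lvl 1), SciFi (id 4, lvl 1), Video (id 5, lvl 1), Sports (id 7, lvl 1).
Iteration 2: rows with parent_id in {2,3,4,5,7} -> Fantasy (id 6, lvl 2), Music (id 10, lvl 2).
Iteration 3: lvl < 2 fails for all current rows; recursion stops.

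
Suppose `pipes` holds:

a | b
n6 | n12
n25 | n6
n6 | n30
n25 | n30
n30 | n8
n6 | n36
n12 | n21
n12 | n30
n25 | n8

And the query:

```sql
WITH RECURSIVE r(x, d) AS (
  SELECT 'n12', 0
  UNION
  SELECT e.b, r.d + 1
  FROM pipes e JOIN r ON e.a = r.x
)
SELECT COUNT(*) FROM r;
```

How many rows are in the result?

Base: (n12, d=0).
Iteration 1: edges from {n12} -> (n21, d=1), (n30, d=1).
Iteration 2: edges from {n21,n30} -> (n8, d=2).
Iteration 3: no outgoing edges from {n8}; recursion stops.
Total rows emitted: 4.

4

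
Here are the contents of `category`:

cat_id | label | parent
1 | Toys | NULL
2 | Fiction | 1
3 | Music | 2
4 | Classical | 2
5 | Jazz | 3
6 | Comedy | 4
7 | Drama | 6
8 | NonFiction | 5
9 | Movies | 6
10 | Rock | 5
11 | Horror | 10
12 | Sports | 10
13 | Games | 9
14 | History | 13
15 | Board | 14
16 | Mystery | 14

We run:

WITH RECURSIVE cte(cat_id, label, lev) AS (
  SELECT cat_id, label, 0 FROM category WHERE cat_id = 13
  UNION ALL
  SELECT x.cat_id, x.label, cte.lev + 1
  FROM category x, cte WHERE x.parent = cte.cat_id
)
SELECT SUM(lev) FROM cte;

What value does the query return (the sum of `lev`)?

5

Base: cat_id=13 (Games) at lev 0.
Iteration 1: rows with parent in {13} -> History (id 14, lev 1).
Iteration 2: rows with parent in {14} -> Board (id 15, lev 2), Mystery (id 16, lev 2).
Iteration 3: no rows with parent in {15,16}; recursion stops.
SUM(lev) = 0 + 1 + 2 + 2 = 5.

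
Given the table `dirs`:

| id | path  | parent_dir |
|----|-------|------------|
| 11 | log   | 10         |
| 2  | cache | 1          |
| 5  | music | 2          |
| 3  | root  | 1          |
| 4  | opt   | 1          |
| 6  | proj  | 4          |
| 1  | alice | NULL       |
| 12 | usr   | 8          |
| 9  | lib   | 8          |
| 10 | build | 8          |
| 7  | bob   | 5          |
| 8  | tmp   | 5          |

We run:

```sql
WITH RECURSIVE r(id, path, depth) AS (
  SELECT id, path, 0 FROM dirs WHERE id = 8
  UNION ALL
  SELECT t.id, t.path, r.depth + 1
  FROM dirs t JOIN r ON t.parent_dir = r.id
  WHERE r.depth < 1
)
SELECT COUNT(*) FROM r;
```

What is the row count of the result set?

Base: id=8 (tmp) at depth 0.
Iteration 1: rows with parent_dir in {8} -> lib (id 9, depth 1), build (id 10, depth 1), usr (id 12, depth 1).
Iteration 2: depth < 1 fails for all current rows; recursion stops.
Total rows emitted: 4.

4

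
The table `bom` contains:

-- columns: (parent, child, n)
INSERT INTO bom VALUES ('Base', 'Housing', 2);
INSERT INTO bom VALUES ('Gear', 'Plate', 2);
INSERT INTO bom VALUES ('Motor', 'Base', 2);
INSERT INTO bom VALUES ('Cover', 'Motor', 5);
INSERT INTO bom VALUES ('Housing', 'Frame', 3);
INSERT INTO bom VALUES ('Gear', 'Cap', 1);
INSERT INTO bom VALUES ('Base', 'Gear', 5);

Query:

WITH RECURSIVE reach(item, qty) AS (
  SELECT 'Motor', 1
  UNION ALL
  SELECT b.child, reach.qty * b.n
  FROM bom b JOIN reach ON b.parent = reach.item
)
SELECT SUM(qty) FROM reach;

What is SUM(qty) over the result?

Base: (Motor, qty=1).
Iteration 1: components of {Motor} -> Base = 1*2 = 2.
Iteration 2: components of {Base} -> Gear = 2*5 = 10, Housing = 2*2 = 4.
Iteration 3: components of {Gear,Housing} -> Cap = 10*1 = 10, Frame = 4*3 = 12, Plate = 10*2 = 20.
Iteration 4: no further components; recursion stops.
SUM(qty) = 1 + 2 + 10 + 4 + 10 + 20 + 12 = 59.

59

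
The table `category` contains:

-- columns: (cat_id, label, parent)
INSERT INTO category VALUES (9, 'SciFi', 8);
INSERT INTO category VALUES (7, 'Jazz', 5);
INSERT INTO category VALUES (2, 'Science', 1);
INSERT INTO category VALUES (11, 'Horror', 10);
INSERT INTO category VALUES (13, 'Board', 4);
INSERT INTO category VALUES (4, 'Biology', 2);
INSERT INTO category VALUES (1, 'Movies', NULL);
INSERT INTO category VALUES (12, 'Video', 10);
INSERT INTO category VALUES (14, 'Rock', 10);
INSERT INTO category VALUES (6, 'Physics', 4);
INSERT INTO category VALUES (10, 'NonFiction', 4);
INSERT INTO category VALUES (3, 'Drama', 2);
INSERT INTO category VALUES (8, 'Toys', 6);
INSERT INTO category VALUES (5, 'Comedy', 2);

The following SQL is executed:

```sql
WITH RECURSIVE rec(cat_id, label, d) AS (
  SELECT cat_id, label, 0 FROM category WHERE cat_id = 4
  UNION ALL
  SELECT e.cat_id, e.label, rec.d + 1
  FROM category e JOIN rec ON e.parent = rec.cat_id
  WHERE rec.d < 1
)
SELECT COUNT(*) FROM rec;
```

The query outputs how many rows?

Base: cat_id=4 (Biology) at d 0.
Iteration 1: rows with parent in {4} -> Physics (id 6, d 1), NonFiction (id 10, d 1), Board (id 13, d 1).
Iteration 2: d < 1 fails for all current rows; recursion stops.
Total rows emitted: 4.

4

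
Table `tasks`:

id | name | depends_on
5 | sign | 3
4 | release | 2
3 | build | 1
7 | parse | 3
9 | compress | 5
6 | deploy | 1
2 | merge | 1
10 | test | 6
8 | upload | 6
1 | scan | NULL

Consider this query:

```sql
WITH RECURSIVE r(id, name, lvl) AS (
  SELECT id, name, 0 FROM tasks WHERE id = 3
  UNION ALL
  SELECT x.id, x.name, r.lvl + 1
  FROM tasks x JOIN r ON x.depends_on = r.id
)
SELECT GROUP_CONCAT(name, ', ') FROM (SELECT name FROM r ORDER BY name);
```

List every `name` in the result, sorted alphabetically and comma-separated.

build, compress, parse, sign

Base: id=3 (build) at lvl 0.
Iteration 1: rows with depends_on in {3} -> sign (id 5, lvl 1), parse (id 7, lvl 1).
Iteration 2: rows with depends_on in {5,7} -> compress (id 9, lvl 2).
Iteration 3: no rows with depends_on in {9}; recursion stops.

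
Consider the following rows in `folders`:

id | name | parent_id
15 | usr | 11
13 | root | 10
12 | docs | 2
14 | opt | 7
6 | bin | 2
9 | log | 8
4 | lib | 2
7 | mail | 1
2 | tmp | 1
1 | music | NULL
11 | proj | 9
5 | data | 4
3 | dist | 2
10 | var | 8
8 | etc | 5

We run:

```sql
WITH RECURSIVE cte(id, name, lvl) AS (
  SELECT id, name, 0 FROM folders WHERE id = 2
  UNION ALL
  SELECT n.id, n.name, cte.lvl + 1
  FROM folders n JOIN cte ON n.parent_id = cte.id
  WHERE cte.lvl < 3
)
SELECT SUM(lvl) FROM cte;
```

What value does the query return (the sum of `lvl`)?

Base: id=2 (tmp) at lvl 0.
Iteration 1: rows with parent_id in {2} -> dist (id 3, lvl 1), lib (id 4, lvl 1), bin (id 6, lvl 1), docs (id 12, lvl 1).
Iteration 2: rows with parent_id in {3,4,6,12} -> data (id 5, lvl 2).
Iteration 3: rows with parent_id in {5} -> etc (id 8, lvl 3).
Iteration 4: lvl < 3 fails for all current rows; recursion stops.
SUM(lvl) = 0 + 1 + 1 + 1 + 1 + 2 + 3 = 9.

9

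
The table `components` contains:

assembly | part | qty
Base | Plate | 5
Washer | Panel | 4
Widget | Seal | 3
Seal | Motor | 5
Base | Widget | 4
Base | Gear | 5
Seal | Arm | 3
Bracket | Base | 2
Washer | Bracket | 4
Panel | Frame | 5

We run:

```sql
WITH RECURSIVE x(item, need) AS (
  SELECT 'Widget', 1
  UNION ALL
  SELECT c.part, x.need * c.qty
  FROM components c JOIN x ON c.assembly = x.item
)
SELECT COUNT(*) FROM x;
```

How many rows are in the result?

4

Base: (Widget, need=1).
Iteration 1: components of {Widget} -> Seal = 1*3 = 3.
Iteration 2: components of {Seal} -> Arm = 3*3 = 9, Motor = 3*5 = 15.
Iteration 3: no further components; recursion stops.
Total rows emitted: 4.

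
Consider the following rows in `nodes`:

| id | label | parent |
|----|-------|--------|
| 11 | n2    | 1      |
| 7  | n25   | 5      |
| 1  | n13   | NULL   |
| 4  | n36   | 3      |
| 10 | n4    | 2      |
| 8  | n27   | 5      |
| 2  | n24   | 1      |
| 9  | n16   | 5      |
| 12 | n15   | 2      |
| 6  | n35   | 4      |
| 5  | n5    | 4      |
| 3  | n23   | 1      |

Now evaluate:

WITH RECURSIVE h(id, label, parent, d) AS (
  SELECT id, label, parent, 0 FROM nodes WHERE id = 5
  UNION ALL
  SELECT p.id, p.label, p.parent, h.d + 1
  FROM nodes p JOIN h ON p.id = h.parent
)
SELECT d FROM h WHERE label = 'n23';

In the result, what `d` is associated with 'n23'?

Base: id=5 (n5), parent=4, d 0.
Iteration 1: join on id=4 -> n36 (id 4, parent=3, d 1).
Iteration 2: join on id=3 -> n23 (id 3, parent=1, d 2).
Iteration 3: join on id=1 -> n13 (id 1, parent=NULL, d 3).
Iteration 4: parent is NULL; no match; recursion stops.

2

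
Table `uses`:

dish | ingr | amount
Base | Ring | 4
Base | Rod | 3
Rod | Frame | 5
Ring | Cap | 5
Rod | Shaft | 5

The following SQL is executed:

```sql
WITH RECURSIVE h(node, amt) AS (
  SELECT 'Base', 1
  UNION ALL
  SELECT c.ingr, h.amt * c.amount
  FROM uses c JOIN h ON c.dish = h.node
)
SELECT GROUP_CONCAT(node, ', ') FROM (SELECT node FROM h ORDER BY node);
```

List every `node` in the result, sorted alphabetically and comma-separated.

Base: (Base, amt=1).
Iteration 1: components of {Base} -> Ring = 1*4 = 4, Rod = 1*3 = 3.
Iteration 2: components of {Ring,Rod} -> Cap = 4*5 = 20, Frame = 3*5 = 15, Shaft = 3*5 = 15.
Iteration 3: no further components; recursion stops.

Base, Cap, Frame, Ring, Rod, Shaft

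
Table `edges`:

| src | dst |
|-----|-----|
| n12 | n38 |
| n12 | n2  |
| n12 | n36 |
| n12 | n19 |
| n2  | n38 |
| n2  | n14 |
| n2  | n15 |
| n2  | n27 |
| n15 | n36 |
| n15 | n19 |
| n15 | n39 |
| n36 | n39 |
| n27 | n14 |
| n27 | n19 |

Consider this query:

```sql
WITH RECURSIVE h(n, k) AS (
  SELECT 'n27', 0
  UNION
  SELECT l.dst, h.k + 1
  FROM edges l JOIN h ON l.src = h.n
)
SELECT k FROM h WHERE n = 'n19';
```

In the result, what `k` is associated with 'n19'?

Base: (n27, k=0).
Iteration 1: edges from {n27} -> (n14, k=1), (n19, k=1).
Iteration 2: no outgoing edges from {n14,n19}; recursion stops.

1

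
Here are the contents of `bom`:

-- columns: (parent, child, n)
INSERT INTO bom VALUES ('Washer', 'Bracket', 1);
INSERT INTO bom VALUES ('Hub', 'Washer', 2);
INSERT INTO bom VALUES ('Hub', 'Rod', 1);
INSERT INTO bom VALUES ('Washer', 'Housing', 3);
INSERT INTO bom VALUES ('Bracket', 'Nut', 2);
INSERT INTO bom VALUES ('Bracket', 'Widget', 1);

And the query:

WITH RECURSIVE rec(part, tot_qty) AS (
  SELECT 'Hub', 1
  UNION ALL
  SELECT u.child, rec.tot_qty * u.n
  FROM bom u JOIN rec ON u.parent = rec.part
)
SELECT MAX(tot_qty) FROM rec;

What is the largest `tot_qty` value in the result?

Base: (Hub, tot_qty=1).
Iteration 1: components of {Hub} -> Rod = 1*1 = 1, Washer = 1*2 = 2.
Iteration 2: components of {Rod,Washer} -> Bracket = 2*1 = 2, Housing = 2*3 = 6.
Iteration 3: components of {Bracket,Housing} -> Nut = 2*2 = 4, Widget = 2*1 = 2.
Iteration 4: no further components; recursion stops.
tot_qty values: 1, 2, 1, 6, 2, 4, 2; the maximum is 6.

6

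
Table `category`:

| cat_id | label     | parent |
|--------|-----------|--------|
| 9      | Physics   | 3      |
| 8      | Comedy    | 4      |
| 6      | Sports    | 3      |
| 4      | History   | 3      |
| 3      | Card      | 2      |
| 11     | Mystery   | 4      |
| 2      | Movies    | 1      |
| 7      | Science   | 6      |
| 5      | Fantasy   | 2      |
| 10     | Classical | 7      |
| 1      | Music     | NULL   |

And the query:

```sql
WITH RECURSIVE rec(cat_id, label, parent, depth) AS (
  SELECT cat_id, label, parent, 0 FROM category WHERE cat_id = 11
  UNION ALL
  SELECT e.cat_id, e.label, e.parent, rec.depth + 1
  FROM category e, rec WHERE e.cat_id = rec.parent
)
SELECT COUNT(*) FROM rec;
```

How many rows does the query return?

Base: cat_id=11 (Mystery), parent=4, depth 0.
Iteration 1: join on cat_id=4 -> History (id 4, parent=3, depth 1).
Iteration 2: join on cat_id=3 -> Card (id 3, parent=2, depth 2).
Iteration 3: join on cat_id=2 -> Movies (id 2, parent=1, depth 3).
Iteration 4: join on cat_id=1 -> Music (id 1, parent=NULL, depth 4).
Iteration 5: parent is NULL; no match; recursion stops.
Total rows emitted: 5.

5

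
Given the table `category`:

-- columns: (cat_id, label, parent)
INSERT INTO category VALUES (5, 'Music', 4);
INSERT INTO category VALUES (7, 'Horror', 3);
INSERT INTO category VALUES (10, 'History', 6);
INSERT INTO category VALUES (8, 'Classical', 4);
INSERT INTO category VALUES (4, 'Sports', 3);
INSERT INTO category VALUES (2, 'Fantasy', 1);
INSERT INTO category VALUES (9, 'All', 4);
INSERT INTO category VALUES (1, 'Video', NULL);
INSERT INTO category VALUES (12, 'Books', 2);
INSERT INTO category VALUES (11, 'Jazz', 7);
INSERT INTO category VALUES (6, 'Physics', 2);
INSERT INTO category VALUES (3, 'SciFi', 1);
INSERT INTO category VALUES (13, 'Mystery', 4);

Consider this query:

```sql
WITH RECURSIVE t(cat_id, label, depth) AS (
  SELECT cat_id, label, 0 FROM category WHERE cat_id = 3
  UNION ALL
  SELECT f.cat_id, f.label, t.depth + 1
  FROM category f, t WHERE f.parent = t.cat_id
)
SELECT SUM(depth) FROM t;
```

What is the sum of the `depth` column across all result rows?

12

Base: cat_id=3 (SciFi) at depth 0.
Iteration 1: rows with parent in {3} -> Sports (id 4, depth 1), Horror (id 7, depth 1).
Iteration 2: rows with parent in {4,7} -> Music (id 5, depth 2), Classical (id 8, depth 2), All (id 9, depth 2), Jazz (id 11, depth 2), Mystery (id 13, depth 2).
Iteration 3: no rows with parent in {5,8,9,11,13}; recursion stops.
SUM(depth) = 0 + 1 + 1 + 2 + 2 + 2 + 2 + 2 = 12.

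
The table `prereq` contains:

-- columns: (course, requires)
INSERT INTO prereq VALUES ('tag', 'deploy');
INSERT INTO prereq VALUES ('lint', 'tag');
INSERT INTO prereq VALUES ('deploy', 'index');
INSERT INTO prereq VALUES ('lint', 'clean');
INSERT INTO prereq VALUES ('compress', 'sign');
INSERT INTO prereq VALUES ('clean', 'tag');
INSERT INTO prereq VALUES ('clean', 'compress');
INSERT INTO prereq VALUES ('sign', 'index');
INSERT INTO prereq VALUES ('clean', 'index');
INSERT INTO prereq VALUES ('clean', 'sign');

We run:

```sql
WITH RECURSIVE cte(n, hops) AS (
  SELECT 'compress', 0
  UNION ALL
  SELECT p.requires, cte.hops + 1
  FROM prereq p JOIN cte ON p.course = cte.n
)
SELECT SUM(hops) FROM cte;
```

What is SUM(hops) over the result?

3

Base: (compress, hops=0).
Iteration 1: edges from {compress} -> (sign, hops=1).
Iteration 2: edges from {sign} -> (index, hops=2).
Iteration 3: no outgoing edges from {index}; recursion stops.
SUM(hops) = 0 + 1 + 2 = 3.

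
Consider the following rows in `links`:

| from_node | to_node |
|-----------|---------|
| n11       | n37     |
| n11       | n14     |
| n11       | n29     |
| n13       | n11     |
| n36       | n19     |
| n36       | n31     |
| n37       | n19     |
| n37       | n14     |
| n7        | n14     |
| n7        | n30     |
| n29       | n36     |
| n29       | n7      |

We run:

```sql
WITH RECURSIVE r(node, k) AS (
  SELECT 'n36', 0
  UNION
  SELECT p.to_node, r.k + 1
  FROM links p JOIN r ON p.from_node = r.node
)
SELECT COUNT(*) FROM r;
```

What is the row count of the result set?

3

Base: (n36, k=0).
Iteration 1: edges from {n36} -> (n19, k=1), (n31, k=1).
Iteration 2: no outgoing edges from {n19,n31}; recursion stops.
Total rows emitted: 3.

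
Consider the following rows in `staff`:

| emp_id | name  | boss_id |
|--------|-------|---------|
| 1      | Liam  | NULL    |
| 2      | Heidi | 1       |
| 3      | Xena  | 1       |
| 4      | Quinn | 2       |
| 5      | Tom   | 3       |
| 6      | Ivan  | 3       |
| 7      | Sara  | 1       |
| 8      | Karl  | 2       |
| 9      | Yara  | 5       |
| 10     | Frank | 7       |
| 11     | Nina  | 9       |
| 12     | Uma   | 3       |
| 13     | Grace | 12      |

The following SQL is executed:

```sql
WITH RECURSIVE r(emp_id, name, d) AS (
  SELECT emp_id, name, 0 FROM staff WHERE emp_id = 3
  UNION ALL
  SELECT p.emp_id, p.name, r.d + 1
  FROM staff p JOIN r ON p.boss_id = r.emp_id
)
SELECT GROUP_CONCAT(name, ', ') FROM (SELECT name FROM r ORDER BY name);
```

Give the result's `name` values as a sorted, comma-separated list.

Base: emp_id=3 (Xena) at d 0.
Iteration 1: rows with boss_id in {3} -> Tom (id 5, d 1), Ivan (id 6, d 1), Uma (id 12, d 1).
Iteration 2: rows with boss_id in {5,6,12} -> Yara (id 9, d 2), Grace (id 13, d 2).
Iteration 3: rows with boss_id in {9,13} -> Nina (id 11, d 3).
Iteration 4: no rows with boss_id in {11}; recursion stops.

Grace, Ivan, Nina, Tom, Uma, Xena, Yara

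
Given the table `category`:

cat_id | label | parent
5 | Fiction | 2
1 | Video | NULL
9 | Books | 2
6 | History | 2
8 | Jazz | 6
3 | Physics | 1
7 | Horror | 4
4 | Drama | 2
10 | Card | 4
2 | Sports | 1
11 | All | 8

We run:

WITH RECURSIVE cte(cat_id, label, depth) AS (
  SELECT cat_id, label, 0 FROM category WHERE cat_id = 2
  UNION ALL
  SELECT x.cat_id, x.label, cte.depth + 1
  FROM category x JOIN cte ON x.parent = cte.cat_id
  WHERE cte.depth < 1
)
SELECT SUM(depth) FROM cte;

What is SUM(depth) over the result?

Base: cat_id=2 (Sports) at depth 0.
Iteration 1: rows with parent in {2} -> Drama (id 4, depth 1), Fiction (id 5, depth 1), History (id 6, depth 1), Books (id 9, depth 1).
Iteration 2: depth < 1 fails for all current rows; recursion stops.
SUM(depth) = 0 + 1 + 1 + 1 + 1 = 4.

4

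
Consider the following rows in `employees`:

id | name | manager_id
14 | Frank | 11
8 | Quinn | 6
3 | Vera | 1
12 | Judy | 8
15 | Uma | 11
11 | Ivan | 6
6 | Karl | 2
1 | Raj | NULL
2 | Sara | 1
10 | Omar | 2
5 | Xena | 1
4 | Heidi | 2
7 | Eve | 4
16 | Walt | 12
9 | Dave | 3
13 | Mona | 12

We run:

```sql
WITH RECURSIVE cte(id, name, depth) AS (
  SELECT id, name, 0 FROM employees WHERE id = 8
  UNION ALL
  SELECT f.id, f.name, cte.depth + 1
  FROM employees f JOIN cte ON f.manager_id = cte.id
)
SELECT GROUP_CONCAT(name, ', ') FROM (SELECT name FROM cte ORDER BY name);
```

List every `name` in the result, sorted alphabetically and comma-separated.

Judy, Mona, Quinn, Walt

Base: id=8 (Quinn) at depth 0.
Iteration 1: rows with manager_id in {8} -> Judy (id 12, depth 1).
Iteration 2: rows with manager_id in {12} -> Mona (id 13, depth 2), Walt (id 16, depth 2).
Iteration 3: no rows with manager_id in {13,16}; recursion stops.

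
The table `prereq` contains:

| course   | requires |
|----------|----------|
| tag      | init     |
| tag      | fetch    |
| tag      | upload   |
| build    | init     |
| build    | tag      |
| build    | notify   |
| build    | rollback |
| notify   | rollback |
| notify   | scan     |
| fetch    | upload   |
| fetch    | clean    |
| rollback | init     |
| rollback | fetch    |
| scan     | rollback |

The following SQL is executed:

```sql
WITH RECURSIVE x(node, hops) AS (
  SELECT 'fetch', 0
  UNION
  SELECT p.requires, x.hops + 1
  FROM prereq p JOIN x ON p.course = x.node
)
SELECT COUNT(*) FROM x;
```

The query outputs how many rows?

3

Base: (fetch, hops=0).
Iteration 1: edges from {fetch} -> (clean, hops=1), (upload, hops=1).
Iteration 2: no outgoing edges from {clean,upload}; recursion stops.
Total rows emitted: 3.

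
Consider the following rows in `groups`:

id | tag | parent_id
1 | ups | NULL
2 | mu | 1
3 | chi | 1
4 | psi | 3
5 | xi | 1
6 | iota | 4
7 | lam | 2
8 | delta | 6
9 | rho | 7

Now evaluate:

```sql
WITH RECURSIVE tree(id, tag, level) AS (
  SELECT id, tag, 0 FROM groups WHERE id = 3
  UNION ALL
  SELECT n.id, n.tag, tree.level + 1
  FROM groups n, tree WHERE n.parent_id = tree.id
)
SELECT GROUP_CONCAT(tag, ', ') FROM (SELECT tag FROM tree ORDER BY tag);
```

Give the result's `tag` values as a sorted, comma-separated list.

Base: id=3 (chi) at level 0.
Iteration 1: rows with parent_id in {3} -> psi (id 4, level 1).
Iteration 2: rows with parent_id in {4} -> iota (id 6, level 2).
Iteration 3: rows with parent_id in {6} -> delta (id 8, level 3).
Iteration 4: no rows with parent_id in {8}; recursion stops.

chi, delta, iota, psi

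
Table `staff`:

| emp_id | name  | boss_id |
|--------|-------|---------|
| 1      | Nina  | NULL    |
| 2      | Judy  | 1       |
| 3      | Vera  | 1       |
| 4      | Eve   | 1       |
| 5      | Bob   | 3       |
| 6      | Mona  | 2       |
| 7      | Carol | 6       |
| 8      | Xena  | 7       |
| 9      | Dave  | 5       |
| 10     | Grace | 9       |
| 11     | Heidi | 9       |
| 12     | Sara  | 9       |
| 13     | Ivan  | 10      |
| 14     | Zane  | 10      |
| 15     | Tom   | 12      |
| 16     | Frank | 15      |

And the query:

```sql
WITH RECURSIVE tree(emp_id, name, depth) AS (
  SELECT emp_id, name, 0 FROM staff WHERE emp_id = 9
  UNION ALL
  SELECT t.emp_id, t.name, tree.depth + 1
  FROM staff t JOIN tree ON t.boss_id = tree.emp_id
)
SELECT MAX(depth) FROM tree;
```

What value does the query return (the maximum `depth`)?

Base: emp_id=9 (Dave) at depth 0.
Iteration 1: rows with boss_id in {9} -> Grace (id 10, depth 1), Heidi (id 11, depth 1), Sara (id 12, depth 1).
Iteration 2: rows with boss_id in {10,11,12} -> Ivan (id 13, depth 2), Zane (id 14, depth 2), Tom (id 15, depth 2).
Iteration 3: rows with boss_id in {13,14,15} -> Frank (id 16, depth 3).
Iteration 4: no rows with boss_id in {16}; recursion stops.
depth values: 0, 1, 1, 1, 2, 2, 2, 3; the maximum is 3.

3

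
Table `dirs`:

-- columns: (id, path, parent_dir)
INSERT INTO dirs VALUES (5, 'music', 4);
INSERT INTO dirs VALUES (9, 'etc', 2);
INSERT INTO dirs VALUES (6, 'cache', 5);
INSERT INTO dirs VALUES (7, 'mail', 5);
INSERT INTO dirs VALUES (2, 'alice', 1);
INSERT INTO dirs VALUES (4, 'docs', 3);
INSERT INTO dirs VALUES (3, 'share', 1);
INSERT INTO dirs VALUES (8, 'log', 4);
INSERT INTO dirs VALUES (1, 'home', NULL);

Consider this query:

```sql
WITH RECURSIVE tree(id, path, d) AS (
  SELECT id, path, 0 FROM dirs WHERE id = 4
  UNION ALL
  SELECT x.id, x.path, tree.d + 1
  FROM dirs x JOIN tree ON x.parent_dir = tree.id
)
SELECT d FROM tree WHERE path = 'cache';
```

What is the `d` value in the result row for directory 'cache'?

Base: id=4 (docs) at d 0.
Iteration 1: rows with parent_dir in {4} -> music (id 5, d 1), log (id 8, d 1).
Iteration 2: rows with parent_dir in {5,8} -> cache (id 6, d 2), mail (id 7, d 2).
Iteration 3: no rows with parent_dir in {6,7}; recursion stops.

2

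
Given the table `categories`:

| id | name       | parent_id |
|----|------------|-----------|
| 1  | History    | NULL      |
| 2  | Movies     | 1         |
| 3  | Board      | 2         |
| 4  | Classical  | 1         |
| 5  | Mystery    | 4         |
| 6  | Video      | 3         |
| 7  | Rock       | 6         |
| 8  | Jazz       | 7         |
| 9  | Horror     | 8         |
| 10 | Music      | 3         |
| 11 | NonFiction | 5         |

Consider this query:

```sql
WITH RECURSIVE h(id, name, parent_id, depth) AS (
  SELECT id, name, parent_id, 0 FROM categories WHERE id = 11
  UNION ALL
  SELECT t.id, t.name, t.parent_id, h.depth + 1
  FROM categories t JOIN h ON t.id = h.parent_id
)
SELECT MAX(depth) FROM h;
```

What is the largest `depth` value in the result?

3

Base: id=11 (NonFiction), parent_id=5, depth 0.
Iteration 1: join on id=5 -> Mystery (id 5, parent_id=4, depth 1).
Iteration 2: join on id=4 -> Classical (id 4, parent_id=1, depth 2).
Iteration 3: join on id=1 -> History (id 1, parent_id=NULL, depth 3).
Iteration 4: parent_id is NULL; no match; recursion stops.
depth values: 0, 1, 2, 3; the maximum is 3.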